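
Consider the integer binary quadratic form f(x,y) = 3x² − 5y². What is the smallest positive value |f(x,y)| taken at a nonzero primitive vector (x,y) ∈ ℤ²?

descent: ρ → (-5,0,3)
descent: ρ → (3,6,-2)  [lands on river]
river: ρ → (-2,6,3)
closes: descent 2, river 2
min |a| on river = 2

2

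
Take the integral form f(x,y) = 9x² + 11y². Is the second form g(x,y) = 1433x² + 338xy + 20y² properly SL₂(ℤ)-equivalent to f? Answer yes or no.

D₁ = -396, D₂ = -396
f: reduced (well bottom): (9,0,11) with a≤c, −a<b≤a
g: flip: (1433,338,20)→(20,-338,1433)
g: translate: b→-18 (≡-338 mod 40), so (20,-338,1433)→(20,-18,9)
g: flip: (20,-18,9)→(9,18,20)
g: translate: b→0 (≡18 mod 18), so (9,18,20)→(9,0,11)
g: reduced (well bottom): (9,0,11) with a≤c, −a<b≤a
reduced forms (9, 0, 11) vs (9, 0, 11) ⇒ equivalent

yes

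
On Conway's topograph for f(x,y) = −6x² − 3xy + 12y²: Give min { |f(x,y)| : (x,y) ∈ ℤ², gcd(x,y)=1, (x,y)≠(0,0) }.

descent: ρ → (12,3,-6)
descent: ρ → (-6,9,9)  [lands on river]
river: ρ → (9,9,-6)
river: ρ → (-6,15,3)
river: ρ → (3,15,-6)
closes: descent 2, river 4
min |a| on river = 3

3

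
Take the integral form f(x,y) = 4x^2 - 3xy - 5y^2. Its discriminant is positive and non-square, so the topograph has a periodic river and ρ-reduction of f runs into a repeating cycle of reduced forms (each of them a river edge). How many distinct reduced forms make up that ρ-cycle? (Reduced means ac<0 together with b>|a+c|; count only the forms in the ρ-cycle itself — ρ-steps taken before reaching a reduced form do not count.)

D = 89, ⌊√D⌋ = 9
descent: ρ → (-5,3,4)  [lands on river]
river: ρ → (4,5,-4)
river: ρ → (-4,3,5)
river: ρ → (5,7,-2)
river: ρ → (-2,9,1)
river: ρ → (1,9,-2)
river: ρ → (-2,7,5)
river: ρ → (5,3,-4)
river: ρ → (-4,5,4)
river: ρ → (4,3,-5)
river: ρ → (-5,7,2)
river: ρ → (2,9,-1)
river: ρ → (-1,9,2)
river: ρ → (2,7,-5)
ρ-cycle length = 14 (tail of 1 descent step not counted)

14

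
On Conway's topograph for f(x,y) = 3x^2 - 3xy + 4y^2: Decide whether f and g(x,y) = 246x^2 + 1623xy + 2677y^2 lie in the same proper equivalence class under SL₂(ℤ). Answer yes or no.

D₁ = -39, D₂ = -39
f: translate: b→3 (≡-3 mod 6), so (3,-3,4)→(3,3,4)
f: reduced (well bottom): (3,3,4) with a≤c, −a<b≤a
g: translate: b→147 (≡1623 mod 492), so (246,1623,2677)→(246,147,22)
g: flip: (246,147,22)→(22,-147,246)
g: translate: b→-15 (≡-147 mod 44), so (22,-147,246)→(22,-15,3)
g: flip: (22,-15,3)→(3,15,22)
g: translate: b→3 (≡15 mod 6), so (3,15,22)→(3,3,4)
g: reduced (well bottom): (3,3,4) with a≤c, −a<b≤a
reduced forms (3, 3, 4) vs (3, 3, 4) ⇒ equivalent

yes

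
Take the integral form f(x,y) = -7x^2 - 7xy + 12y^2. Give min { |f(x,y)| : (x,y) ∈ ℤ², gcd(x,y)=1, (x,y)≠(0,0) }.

descent: ρ → (12,7,-7)  [lands on river]
river: ρ → (-7,7,12)
river: ρ → (12,17,-2)
river: ρ → (-2,19,3)
river: ρ → (3,17,-8)
river: ρ → (-8,15,5)
river: ρ → (5,15,-8)
river: ρ → (-8,17,3)
river: ρ → (3,19,-2)
river: ρ → (-2,17,12)
closes: descent 1, river 10
min |a| on river = 2

2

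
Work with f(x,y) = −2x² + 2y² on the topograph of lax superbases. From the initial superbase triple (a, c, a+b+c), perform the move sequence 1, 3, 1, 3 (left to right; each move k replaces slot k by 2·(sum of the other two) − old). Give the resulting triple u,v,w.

start (-2,2,0) = (f(1,0),f(0,1),f(1,1))
replace slot 1: 2·(2+0) − (-2) = 6 → (6,2,0)
replace slot 3: 2·(6+2) − 0 = 16 → (6,2,16)
replace slot 1: 2·(2+16) − 6 = 30 → (30,2,16)
replace slot 3: 2·(30+2) − 16 = 48 → (30,2,48)

30,2,48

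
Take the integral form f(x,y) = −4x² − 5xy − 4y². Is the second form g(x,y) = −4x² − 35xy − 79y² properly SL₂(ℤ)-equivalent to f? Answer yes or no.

D₁ = -39, D₂ = -39
f is negative-definite; reduce −f:
−f: translate: b→-3 (≡5 mod 8), so (4,5,4)→(4,-3,3)
−f: flip: (4,-3,3)→(3,3,4)
−f: reduced (well bottom): (3,3,4) with a≤c, −a<b≤a
flip sign back: reduced form of f is (-3,-3,-4)
g is negative-definite; reduce −g:
−g: translate: b→3 (≡35 mod 8), so (4,35,79)→(4,3,3)
−g: flip: (4,3,3)→(3,-3,4)
−g: translate: b→3 (≡-3 mod 6), so (3,-3,4)→(3,3,4)
−g: reduced (well bottom): (3,3,4) with a≤c, −a<b≤a
flip sign back: reduced form of g is (-3,-3,-4)
reduced forms (-3, -3, -4) vs (-3, -3, -4) ⇒ equivalent

yes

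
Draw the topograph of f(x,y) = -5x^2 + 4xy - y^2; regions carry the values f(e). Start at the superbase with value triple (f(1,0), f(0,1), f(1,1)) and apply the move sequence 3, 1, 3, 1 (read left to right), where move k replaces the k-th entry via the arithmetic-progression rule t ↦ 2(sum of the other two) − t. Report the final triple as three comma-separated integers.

start (-5,-1,-2) = (f(1,0),f(0,1),f(1,1))
replace slot 3: 2·((-5)+(-1)) − (-2) = -10 → (-5,-1,-10)
replace slot 1: 2·((-1)+(-10)) − (-5) = -17 → (-17,-1,-10)
replace slot 3: 2·((-17)+(-1)) − (-10) = -26 → (-17,-1,-26)
replace slot 1: 2·((-1)+(-26)) − (-17) = -37 → (-37,-1,-26)

-37,-1,-26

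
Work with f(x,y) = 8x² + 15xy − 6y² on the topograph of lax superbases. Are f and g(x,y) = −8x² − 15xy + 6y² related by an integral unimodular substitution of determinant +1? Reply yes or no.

D₁ = 417, D₂ = 417
river cycle of f (length 18): (-6, 9, 14), (14, 19, -1), (-1, 19, 14), (14, 9, -6), (-6, 15, 8), (8, 17, -4), (-4, 15, 12), (12, 9, -7), (-7, 19, 2), (2, 17, -16), … (8 more)
river cycle of g (length 18): (6, 15, -8), (-8, 17, 4), (4, 15, -12), (-12, 9, 7), (7, 19, -2), (-2, 17, 16), (16, 15, -3), (-3, 15, 16), (16, 17, -2), (-2, 19, 7), … (8 more)
cycles differ ⇒ inequivalent

no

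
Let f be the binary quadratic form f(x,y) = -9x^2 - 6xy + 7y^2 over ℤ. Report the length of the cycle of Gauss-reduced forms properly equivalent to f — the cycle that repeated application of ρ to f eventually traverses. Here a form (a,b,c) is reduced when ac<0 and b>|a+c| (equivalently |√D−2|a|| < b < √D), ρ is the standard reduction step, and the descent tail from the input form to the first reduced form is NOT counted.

D = 288, ⌊√D⌋ = 16
descent: ρ → (7,6,-9)  [lands on river]
river: ρ → (-9,12,4)
river: ρ → (4,12,-9)
river: ρ → (-9,6,7)
river: ρ → (7,8,-8)
river: ρ → (-8,8,7)
ρ-cycle length = 6 (tail of 1 descent step not counted)

6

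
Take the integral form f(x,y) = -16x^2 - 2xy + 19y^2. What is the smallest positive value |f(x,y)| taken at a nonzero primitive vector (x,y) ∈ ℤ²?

descent: ρ → (19,2,-16)
descent: ρ → (-16,30,5)  [lands on river]
river: ρ → (5,30,-16)
river: ρ → (-16,34,1)
river: ρ → (1,34,-16)
closes: descent 2, river 4
min |a| on river = 1

1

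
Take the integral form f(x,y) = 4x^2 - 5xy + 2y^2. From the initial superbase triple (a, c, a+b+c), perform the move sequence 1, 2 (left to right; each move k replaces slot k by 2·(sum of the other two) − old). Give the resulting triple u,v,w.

start (4,2,1) = (f(1,0),f(0,1),f(1,1))
replace slot 1: 2·(2+1) − 4 = 2 → (2,2,1)
replace slot 2: 2·(2+1) − 2 = 4 → (2,4,1)

2,4,1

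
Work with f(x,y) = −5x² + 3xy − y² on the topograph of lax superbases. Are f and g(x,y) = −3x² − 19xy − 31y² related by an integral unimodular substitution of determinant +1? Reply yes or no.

D₁ = -11, D₂ = -11
f is negative-definite; reduce −f:
−f: flip: (5,-3,1)→(1,3,5)
−f: translate: b→1 (≡3 mod 2), so (1,3,5)→(1,1,3)
−f: reduced (well bottom): (1,1,3) with a≤c, −a<b≤a
flip sign back: reduced form of f is (-1,-1,-3)
g is negative-definite; reduce −g:
−g: translate: b→1 (≡19 mod 6), so (3,19,31)→(3,1,1)
−g: flip: (3,1,1)→(1,-1,3)
−g: translate: b→1 (≡-1 mod 2), so (1,-1,3)→(1,1,3)
−g: reduced (well bottom): (1,1,3) with a≤c, −a<b≤a
flip sign back: reduced form of g is (-1,-1,-3)
reduced forms (-1, -1, -3) vs (-1, -1, -3) ⇒ equivalent

yes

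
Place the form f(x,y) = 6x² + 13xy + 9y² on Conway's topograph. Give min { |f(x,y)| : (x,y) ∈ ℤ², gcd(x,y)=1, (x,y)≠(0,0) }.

translate: b→1 (≡13 mod 12), so (6,13,9)→(6,1,2)
flip: (6,1,2)→(2,-1,6)
reduced (well bottom): (2,-1,6) with a≤c, −a<b≤a
well minimum = a = 2

2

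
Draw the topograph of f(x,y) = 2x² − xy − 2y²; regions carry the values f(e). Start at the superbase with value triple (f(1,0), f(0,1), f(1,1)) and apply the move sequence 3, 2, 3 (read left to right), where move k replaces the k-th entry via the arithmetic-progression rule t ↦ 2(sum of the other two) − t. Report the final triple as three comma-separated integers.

start (2,-2,-1) = (f(1,0),f(0,1),f(1,1))
replace slot 3: 2·(2+(-2)) − (-1) = 1 → (2,-2,1)
replace slot 2: 2·(2+1) − (-2) = 8 → (2,8,1)
replace slot 3: 2·(2+8) − 1 = 19 → (2,8,19)

2,8,19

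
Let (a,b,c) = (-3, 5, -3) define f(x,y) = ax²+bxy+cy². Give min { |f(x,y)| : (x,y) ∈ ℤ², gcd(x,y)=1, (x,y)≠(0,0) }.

translate: b→1 (≡-5 mod 6), so (3,-5,3)→(3,1,1)
flip: (3,1,1)→(1,-1,3)
translate: b→1 (≡-1 mod 2), so (1,-1,3)→(1,1,3)
reduced (well bottom): (1,1,3) with a≤c, −a<b≤a
well minimum |f| = |-1| = 1 (negative-definite)

1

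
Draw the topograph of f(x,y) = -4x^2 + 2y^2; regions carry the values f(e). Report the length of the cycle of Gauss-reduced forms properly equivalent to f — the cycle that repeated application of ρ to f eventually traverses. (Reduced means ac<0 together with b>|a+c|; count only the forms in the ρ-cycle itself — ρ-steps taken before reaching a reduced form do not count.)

D = 32, ⌊√D⌋ = 5
descent: ρ → (2,4,-2)  [lands on river]
river: ρ → (-2,4,2)
ρ-cycle length = 2 (tail of 1 descent step not counted)

2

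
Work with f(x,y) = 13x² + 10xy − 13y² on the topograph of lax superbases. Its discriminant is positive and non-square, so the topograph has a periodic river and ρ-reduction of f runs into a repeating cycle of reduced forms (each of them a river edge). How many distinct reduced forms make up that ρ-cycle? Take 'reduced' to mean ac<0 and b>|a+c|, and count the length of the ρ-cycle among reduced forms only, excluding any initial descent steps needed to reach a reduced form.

D = 776, ⌊√D⌋ = 27
river: ρ → (-13,16,10)
river: ρ → (10,24,-5)
river: ρ → (-5,26,5)
river: ρ → (5,24,-10)
river: ρ → (-10,16,13)
river: ρ → (13,10,-13)
ρ-cycle length = 6 (tail of 0 descent steps not counted)

6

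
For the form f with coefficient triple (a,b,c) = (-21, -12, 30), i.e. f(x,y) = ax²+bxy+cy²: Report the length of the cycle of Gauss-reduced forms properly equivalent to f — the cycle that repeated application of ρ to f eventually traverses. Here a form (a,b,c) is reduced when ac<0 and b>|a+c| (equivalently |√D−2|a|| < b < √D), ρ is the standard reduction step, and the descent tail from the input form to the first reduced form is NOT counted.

D = 2664, ⌊√D⌋ = 51
descent: ρ → (30,12,-21)  [lands on river]
river: ρ → (-21,30,21)
river: ρ → (21,12,-30)
river: ρ → (-30,48,3)
river: ρ → (3,48,-30)
river: ρ → (-30,12,21)
river: ρ → (21,30,-21)
river: ρ → (-21,12,30)
river: ρ → (30,48,-3)
river: ρ → (-3,48,30)
ρ-cycle length = 10 (tail of 1 descent step not counted)

10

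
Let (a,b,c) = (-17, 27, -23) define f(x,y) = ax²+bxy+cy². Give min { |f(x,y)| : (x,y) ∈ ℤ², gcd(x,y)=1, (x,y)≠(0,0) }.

translate: b→7 (≡-27 mod 34), so (17,-27,23)→(17,7,13)
flip: (17,7,13)→(13,-7,17)
reduced (well bottom): (13,-7,17) with a≤c, −a<b≤a
well minimum |f| = |-13| = 13 (negative-definite)

13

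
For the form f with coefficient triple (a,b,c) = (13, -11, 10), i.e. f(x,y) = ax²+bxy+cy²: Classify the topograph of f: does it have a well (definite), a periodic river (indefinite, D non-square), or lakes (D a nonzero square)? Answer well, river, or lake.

D = b²−4ac = (-11)² − 4·13·10 = -399
D < 0 ⇒ definite ⇒ every region one sign ⇒ single well

well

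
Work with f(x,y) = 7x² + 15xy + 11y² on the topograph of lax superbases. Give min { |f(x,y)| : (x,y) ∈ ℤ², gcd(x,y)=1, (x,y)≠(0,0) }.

translate: b→1 (≡15 mod 14), so (7,15,11)→(7,1,3)
flip: (7,1,3)→(3,-1,7)
reduced (well bottom): (3,-1,7) with a≤c, −a<b≤a
well minimum = a = 3

3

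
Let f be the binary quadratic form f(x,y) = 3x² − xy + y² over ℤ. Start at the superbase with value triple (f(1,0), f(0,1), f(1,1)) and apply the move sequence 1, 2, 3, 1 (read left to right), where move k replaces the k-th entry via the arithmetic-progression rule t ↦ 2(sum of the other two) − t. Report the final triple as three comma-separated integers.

start (3,1,3) = (f(1,0),f(0,1),f(1,1))
replace slot 1: 2·(1+3) − 3 = 5 → (5,1,3)
replace slot 2: 2·(5+3) − 1 = 15 → (5,15,3)
replace slot 3: 2·(5+15) − 3 = 37 → (5,15,37)
replace slot 1: 2·(15+37) − 5 = 99 → (99,15,37)

99,15,37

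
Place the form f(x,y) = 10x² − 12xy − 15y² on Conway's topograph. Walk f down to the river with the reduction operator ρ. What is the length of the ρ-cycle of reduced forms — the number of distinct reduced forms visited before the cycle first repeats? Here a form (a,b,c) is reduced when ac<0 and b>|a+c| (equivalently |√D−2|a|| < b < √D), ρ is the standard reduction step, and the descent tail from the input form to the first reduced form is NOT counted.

D = 744, ⌊√D⌋ = 27
descent: ρ → (-15,12,10)  [lands on river]
river: ρ → (10,8,-17)
river: ρ → (-17,26,1)
river: ρ → (1,26,-17)
river: ρ → (-17,8,10)
river: ρ → (10,12,-15)
river: ρ → (-15,18,7)
river: ρ → (7,24,-6)
river: ρ → (-6,24,7)
river: ρ → (7,18,-15)
ρ-cycle length = 10 (tail of 1 descent step not counted)

10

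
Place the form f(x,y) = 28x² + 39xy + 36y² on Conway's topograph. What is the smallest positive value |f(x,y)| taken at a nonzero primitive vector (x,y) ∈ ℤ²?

translate: b→-17 (≡39 mod 56), so (28,39,36)→(28,-17,25)
flip: (28,-17,25)→(25,17,28)
reduced (well bottom): (25,17,28) with a≤c, −a<b≤a
well minimum = a = 25

25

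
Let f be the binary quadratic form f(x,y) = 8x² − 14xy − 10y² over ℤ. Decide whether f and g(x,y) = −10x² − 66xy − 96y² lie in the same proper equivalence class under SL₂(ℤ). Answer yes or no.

D₁ = 516, D₂ = 516
river cycle of f (length 10): (-10, 14, 8), (8, 18, -6), (-6, 18, 8), (8, 14, -10), (-10, 6, 12), (12, 18, -4), (-4, 22, 2), (2, 22, -4), (-4, 18, 12), (12, 6, -10)
river cycle of g (length 10): (-10, 14, 8), (8, 18, -6), (-6, 18, 8), (8, 14, -10), (-10, 6, 12), (12, 18, -4), (-4, 22, 2), (2, 22, -4), (-4, 18, 12), (12, 6, -10)
cycles coincide ⇒ equivalent

yes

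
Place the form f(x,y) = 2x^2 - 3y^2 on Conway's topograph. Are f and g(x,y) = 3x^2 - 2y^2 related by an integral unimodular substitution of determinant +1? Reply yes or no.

D₁ = 24, D₂ = 24
river cycle of f (length 2): (2, 4, -1), (-1, 4, 2)
river cycle of g (length 2): (-2, 4, 1), (1, 4, -2)
cycles differ ⇒ inequivalent

no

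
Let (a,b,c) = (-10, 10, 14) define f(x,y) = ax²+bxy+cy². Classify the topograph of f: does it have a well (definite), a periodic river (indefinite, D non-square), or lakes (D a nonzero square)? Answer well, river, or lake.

D = b²−4ac = 10² − 4·(-10)·14 = 660
D > 0 non-square ⇒ indefinite ⇒ periodic river

river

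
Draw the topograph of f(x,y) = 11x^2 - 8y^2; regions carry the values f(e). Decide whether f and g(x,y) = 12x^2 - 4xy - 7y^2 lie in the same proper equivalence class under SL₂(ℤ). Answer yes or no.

D₁ = 352, D₂ = 352
river cycle of f (length 6): (-8, 16, 3), (3, 14, -13), (-13, 12, 4), (4, 12, -13), (-13, 14, 3), (3, 16, -8)
river cycle of g (length 6): (-7, 18, 1), (1, 18, -7), (-7, 10, 9), (9, 8, -8), (-8, 8, 9), (9, 10, -7)
cycles differ ⇒ inequivalent

no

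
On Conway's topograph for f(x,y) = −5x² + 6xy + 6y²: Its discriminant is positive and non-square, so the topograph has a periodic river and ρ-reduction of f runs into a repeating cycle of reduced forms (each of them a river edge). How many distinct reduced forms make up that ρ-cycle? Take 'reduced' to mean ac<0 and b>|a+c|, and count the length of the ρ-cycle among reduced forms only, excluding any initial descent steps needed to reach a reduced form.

D = 156, ⌊√D⌋ = 12
river: ρ → (6,6,-5)
river: ρ → (-5,4,7)
river: ρ → (7,10,-2)
river: ρ → (-2,10,7)
river: ρ → (7,4,-5)
river: ρ → (-5,6,6)
ρ-cycle length = 6 (tail of 0 descent steps not counted)

6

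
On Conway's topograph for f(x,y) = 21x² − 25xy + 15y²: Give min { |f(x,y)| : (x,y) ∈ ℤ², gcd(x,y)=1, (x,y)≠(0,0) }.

translate: b→17 (≡-25 mod 42), so (21,-25,15)→(21,17,11)
flip: (21,17,11)→(11,-17,21)
translate: b→5 (≡-17 mod 22), so (11,-17,21)→(11,5,15)
reduced (well bottom): (11,5,15) with a≤c, −a<b≤a
well minimum = a = 11

11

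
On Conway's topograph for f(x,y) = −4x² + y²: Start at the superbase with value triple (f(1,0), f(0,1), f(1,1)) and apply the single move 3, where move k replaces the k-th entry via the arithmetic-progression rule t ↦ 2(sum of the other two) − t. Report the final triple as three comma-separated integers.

start (-4,1,-3) = (f(1,0),f(0,1),f(1,1))
replace slot 3: 2·((-4)+1) − (-3) = -3 → (-4,1,-3)

-4,1,-3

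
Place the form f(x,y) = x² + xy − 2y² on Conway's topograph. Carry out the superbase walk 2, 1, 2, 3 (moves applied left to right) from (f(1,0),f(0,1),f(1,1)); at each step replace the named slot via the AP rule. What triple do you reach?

start (1,-2,0) = (f(1,0),f(0,1),f(1,1))
replace slot 2: 2·(1+0) − (-2) = 4 → (1,4,0)
replace slot 1: 2·(4+0) − 1 = 7 → (7,4,0)
replace slot 2: 2·(7+0) − 4 = 10 → (7,10,0)
replace slot 3: 2·(7+10) − 0 = 34 → (7,10,34)

7,10,34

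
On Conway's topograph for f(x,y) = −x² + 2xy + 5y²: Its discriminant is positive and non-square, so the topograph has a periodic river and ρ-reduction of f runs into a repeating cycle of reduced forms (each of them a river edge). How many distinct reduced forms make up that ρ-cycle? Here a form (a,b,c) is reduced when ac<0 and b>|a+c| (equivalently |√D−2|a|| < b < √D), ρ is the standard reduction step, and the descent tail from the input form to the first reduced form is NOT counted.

D = 24, ⌊√D⌋ = 4
descent: ρ → (5,-2,-1)
descent: ρ → (-1,4,2)  [lands on river]
river: ρ → (2,4,-1)
ρ-cycle length = 2 (tail of 2 descent steps not counted)

2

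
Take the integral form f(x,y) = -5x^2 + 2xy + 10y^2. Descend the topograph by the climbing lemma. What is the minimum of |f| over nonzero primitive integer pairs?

descent: ρ → (10,-2,-5)
descent: ρ → (-5,12,3)  [lands on river]
river: ρ → (3,12,-5)
river: ρ → (-5,8,7)
river: ρ → (7,6,-6)
river: ρ → (-6,6,7)
river: ρ → (7,8,-5)
closes: descent 2, river 6
min |a| on river = 3

3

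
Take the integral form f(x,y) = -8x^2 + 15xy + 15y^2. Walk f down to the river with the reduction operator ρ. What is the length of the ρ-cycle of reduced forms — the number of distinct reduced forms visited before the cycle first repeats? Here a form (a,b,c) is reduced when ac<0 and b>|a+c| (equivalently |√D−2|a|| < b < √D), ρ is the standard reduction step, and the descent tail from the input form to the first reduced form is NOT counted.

D = 705, ⌊√D⌋ = 26
river: ρ → (15,15,-8)
river: ρ → (-8,17,13)
river: ρ → (13,9,-12)
river: ρ → (-12,15,10)
river: ρ → (10,25,-2)
river: ρ → (-2,23,22)
river: ρ → (22,21,-3)
river: ρ → (-3,21,22)
river: ρ → (22,23,-2)
river: ρ → (-2,25,10)
river: ρ → (10,15,-12)
river: ρ → (-12,9,13)
river: ρ → (13,17,-8)
river: ρ → (-8,15,15)
ρ-cycle length = 14 (tail of 0 descent steps not counted)

14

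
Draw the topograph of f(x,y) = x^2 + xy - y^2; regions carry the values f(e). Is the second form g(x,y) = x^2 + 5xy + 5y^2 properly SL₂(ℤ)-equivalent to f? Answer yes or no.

D₁ = 5, D₂ = 5
river cycle of f (length 2): (-1, 1, 1), (1, 1, -1)
river cycle of g (length 2): (1, 1, -1), (-1, 1, 1)
cycles coincide ⇒ equivalent

yes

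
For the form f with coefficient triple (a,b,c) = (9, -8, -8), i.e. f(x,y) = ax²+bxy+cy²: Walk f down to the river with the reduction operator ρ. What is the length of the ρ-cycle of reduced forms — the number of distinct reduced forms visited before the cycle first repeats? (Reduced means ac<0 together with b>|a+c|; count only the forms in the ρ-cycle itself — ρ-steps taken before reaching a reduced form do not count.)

D = 352, ⌊√D⌋ = 18
descent: ρ → (-8,8,9)  [lands on river]
river: ρ → (9,10,-7)
river: ρ → (-7,18,1)
river: ρ → (1,18,-7)
river: ρ → (-7,10,9)
river: ρ → (9,8,-8)
ρ-cycle length = 6 (tail of 1 descent step not counted)

6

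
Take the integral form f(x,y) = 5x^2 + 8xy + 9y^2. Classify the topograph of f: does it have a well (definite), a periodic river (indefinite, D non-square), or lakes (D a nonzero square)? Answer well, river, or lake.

D = b²−4ac = 8² − 4·5·9 = -116
D < 0 ⇒ definite ⇒ every region one sign ⇒ single well

well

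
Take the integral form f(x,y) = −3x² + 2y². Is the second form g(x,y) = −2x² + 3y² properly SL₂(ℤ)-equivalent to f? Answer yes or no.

D₁ = 24, D₂ = 24
river cycle of f (length 2): (2, 4, -1), (-1, 4, 2)
river cycle of g (length 2): (-2, 4, 1), (1, 4, -2)
cycles differ ⇒ inequivalent

no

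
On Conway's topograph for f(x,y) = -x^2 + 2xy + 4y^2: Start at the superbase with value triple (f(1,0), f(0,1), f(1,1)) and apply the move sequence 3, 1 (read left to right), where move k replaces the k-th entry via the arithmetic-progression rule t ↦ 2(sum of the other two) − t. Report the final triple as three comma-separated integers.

start (-1,4,5) = (f(1,0),f(0,1),f(1,1))
replace slot 3: 2·((-1)+4) − 5 = 1 → (-1,4,1)
replace slot 1: 2·(4+1) − (-1) = 11 → (11,4,1)

11,4,1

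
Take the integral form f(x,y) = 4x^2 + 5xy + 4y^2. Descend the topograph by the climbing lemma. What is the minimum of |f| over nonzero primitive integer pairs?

translate: b→-3 (≡5 mod 8), so (4,5,4)→(4,-3,3)
flip: (4,-3,3)→(3,3,4)
reduced (well bottom): (3,3,4) with a≤c, −a<b≤a
well minimum = a = 3

3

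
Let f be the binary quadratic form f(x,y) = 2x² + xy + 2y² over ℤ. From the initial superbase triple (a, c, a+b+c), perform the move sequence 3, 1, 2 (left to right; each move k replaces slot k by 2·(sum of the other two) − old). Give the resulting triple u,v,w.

start (2,2,5) = (f(1,0),f(0,1),f(1,1))
replace slot 3: 2·(2+2) − 5 = 3 → (2,2,3)
replace slot 1: 2·(2+3) − 2 = 8 → (8,2,3)
replace slot 2: 2·(8+3) − 2 = 20 → (8,20,3)

8,20,3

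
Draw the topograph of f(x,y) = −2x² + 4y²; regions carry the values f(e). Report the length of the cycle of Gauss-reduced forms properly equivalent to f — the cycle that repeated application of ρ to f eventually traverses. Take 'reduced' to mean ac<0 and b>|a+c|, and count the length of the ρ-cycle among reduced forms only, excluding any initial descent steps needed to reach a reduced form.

D = 32, ⌊√D⌋ = 5
descent: ρ → (4,0,-2)
descent: ρ → (-2,4,2)  [lands on river]
river: ρ → (2,4,-2)
ρ-cycle length = 2 (tail of 2 descent steps not counted)

2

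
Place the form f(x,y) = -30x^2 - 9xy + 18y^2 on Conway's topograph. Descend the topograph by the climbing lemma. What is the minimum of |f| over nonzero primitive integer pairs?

descent: ρ → (18,45,-3)  [lands on river]
river: ρ → (-3,45,18)
river: ρ → (18,27,-21)
river: ρ → (-21,15,24)
river: ρ → (24,33,-12)
river: ρ → (-12,39,15)
river: ρ → (15,21,-30)
river: ρ → (-30,39,6)
river: ρ → (6,45,-9)
river: ρ → (-9,45,6)
river: ρ → (6,39,-30)
river: ρ → (-30,21,15)
river: ρ → (15,39,-12)
river: ρ → (-12,33,24)
river: ρ → (24,15,-21)
river: ρ → (-21,27,18)
closes: descent 1, river 16
min |a| on river = 3

3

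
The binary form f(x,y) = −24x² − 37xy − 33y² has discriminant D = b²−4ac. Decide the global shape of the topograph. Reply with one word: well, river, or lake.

D = b²−4ac = (-37)² − 4·(-24)·(-33) = -1799
D < 0 ⇒ definite ⇒ every region one sign ⇒ single well

well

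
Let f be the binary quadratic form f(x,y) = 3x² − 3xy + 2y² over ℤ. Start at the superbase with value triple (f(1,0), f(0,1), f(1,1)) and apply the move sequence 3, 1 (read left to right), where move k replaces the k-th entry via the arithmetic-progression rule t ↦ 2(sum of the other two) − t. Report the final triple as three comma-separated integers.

start (3,2,2) = (f(1,0),f(0,1),f(1,1))
replace slot 3: 2·(3+2) − 2 = 8 → (3,2,8)
replace slot 1: 2·(2+8) − 3 = 17 → (17,2,8)

17,2,8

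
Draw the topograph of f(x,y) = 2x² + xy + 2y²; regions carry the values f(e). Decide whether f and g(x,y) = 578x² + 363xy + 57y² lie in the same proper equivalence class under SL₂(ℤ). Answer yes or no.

D₁ = -15, D₂ = -15
f: reduced (well bottom): (2,1,2) with a≤c, −a<b≤a
g: flip: (578,363,57)→(57,-363,578)
g: translate: b→-21 (≡-363 mod 114), so (57,-363,578)→(57,-21,2)
g: flip: (57,-21,2)→(2,21,57)
g: translate: b→1 (≡21 mod 4), so (2,21,57)→(2,1,2)
g: reduced (well bottom): (2,1,2) with a≤c, −a<b≤a
reduced forms (2, 1, 2) vs (2, 1, 2) ⇒ equivalent

yes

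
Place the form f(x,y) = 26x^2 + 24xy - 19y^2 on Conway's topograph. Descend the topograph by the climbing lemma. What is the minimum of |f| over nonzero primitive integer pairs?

river: ρ → (-19,14,31)
river: ρ → (31,48,-2)
river: ρ → (-2,48,31)
river: ρ → (31,14,-19)
river: ρ → (-19,24,26)
river: ρ → (26,28,-17)
river: ρ → (-17,40,14)
river: ρ → (14,44,-11)
river: ρ → (-11,44,14)
river: ρ → (14,40,-17)
river: ρ → (-17,28,26)
river: ρ → (26,24,-19)
closes: descent 0, river 12
min |a| on river = 2

2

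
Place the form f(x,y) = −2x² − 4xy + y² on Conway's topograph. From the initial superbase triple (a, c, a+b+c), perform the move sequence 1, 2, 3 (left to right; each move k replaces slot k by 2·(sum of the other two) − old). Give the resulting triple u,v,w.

start (-2,1,-5) = (f(1,0),f(0,1),f(1,1))
replace slot 1: 2·(1+(-5)) − (-2) = -6 → (-6,1,-5)
replace slot 2: 2·((-6)+(-5)) − 1 = -23 → (-6,-23,-5)
replace slot 3: 2·((-6)+(-23)) − (-5) = -53 → (-6,-23,-53)

-6,-23,-53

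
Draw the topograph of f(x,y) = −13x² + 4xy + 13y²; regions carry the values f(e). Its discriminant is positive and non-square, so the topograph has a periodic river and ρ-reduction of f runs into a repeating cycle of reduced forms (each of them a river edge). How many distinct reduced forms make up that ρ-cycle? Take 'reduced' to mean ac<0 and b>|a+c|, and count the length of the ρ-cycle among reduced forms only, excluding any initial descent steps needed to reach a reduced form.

D = 692, ⌊√D⌋ = 26
river: ρ → (13,22,-4)
river: ρ → (-4,26,1)
river: ρ → (1,26,-4)
river: ρ → (-4,22,13)
river: ρ → (13,4,-13)
river: ρ → (-13,22,4)
river: ρ → (4,26,-1)
river: ρ → (-1,26,4)
river: ρ → (4,22,-13)
river: ρ → (-13,4,13)
ρ-cycle length = 10 (tail of 0 descent steps not counted)

10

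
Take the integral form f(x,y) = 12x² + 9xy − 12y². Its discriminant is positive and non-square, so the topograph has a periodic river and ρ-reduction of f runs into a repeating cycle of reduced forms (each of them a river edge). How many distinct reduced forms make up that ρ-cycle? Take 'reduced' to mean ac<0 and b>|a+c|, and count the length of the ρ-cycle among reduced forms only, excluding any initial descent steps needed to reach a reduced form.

D = 657, ⌊√D⌋ = 25
river: ρ → (-12,15,9)
river: ρ → (9,21,-6)
river: ρ → (-6,15,18)
river: ρ → (18,21,-3)
river: ρ → (-3,21,18)
river: ρ → (18,15,-6)
river: ρ → (-6,21,9)
river: ρ → (9,15,-12)
river: ρ → (-12,9,12)
river: ρ → (12,15,-9)
river: ρ → (-9,21,6)
river: ρ → (6,15,-18)
river: ρ → (-18,21,3)
river: ρ → (3,21,-18)
river: ρ → (-18,15,6)
river: ρ → (6,21,-9)
river: ρ → (-9,15,12)
river: ρ → (12,9,-12)
ρ-cycle length = 18 (tail of 0 descent steps not counted)

18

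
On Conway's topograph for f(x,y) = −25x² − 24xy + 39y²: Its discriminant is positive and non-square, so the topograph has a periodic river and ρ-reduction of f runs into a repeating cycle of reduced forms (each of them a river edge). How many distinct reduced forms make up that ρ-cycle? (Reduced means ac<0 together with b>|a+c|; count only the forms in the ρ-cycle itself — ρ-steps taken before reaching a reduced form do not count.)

D = 4476, ⌊√D⌋ = 66
descent: ρ → (39,24,-25)  [lands on river]
river: ρ → (-25,26,38)
river: ρ → (38,50,-13)
river: ρ → (-13,54,30)
river: ρ → (30,66,-1)
river: ρ → (-1,66,30)
river: ρ → (30,54,-13)
river: ρ → (-13,50,38)
river: ρ → (38,26,-25)
river: ρ → (-25,24,39)
river: ρ → (39,54,-10)
river: ρ → (-10,66,3)
river: ρ → (3,66,-10)
river: ρ → (-10,54,39)
ρ-cycle length = 14 (tail of 1 descent step not counted)

14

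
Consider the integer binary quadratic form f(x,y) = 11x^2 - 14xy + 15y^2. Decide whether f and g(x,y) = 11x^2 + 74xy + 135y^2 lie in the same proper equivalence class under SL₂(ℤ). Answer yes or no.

D₁ = -464, D₂ = -464
f: translate: b→8 (≡-14 mod 22), so (11,-14,15)→(11,8,12)
f: reduced (well bottom): (11,8,12) with a≤c, −a<b≤a
g: translate: b→8 (≡74 mod 22), so (11,74,135)→(11,8,12)
g: reduced (well bottom): (11,8,12) with a≤c, −a<b≤a
reduced forms (11, 8, 12) vs (11, 8, 12) ⇒ equivalent

yes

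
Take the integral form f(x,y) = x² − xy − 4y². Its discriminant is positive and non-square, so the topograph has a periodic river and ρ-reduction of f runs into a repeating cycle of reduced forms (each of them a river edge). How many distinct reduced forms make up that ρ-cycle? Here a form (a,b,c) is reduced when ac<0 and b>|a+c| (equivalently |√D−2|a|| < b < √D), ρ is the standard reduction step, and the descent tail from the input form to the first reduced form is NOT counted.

D = 17, ⌊√D⌋ = 4
descent: ρ → (-4,1,1)
descent: ρ → (1,3,-2)  [lands on river]
river: ρ → (-2,1,2)
river: ρ → (2,3,-1)
river: ρ → (-1,3,2)
river: ρ → (2,1,-2)
river: ρ → (-2,3,1)
ρ-cycle length = 6 (tail of 2 descent steps not counted)

6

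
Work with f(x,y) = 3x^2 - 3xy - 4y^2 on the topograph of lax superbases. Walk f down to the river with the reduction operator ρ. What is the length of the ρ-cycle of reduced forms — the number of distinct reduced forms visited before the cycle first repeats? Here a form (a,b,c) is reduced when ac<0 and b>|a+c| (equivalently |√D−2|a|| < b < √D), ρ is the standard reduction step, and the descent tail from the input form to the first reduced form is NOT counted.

D = 57, ⌊√D⌋ = 7
descent: ρ → (-4,3,3)  [lands on river]
river: ρ → (3,3,-4)
river: ρ → (-4,5,2)
river: ρ → (2,7,-1)
river: ρ → (-1,7,2)
river: ρ → (2,5,-4)
ρ-cycle length = 6 (tail of 1 descent step not counted)

6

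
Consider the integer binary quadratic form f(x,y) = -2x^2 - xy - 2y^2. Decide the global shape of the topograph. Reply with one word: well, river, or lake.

D = b²−4ac = (-1)² − 4·(-2)·(-2) = -15
D < 0 ⇒ definite ⇒ every region one sign ⇒ single well

well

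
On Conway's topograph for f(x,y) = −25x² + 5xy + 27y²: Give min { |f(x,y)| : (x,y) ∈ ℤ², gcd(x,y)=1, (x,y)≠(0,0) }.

river: ρ → (27,49,-3)
river: ρ → (-3,47,43)
river: ρ → (43,39,-7)
river: ρ → (-7,45,25)
river: ρ → (25,5,-27)
river: ρ → (-27,49,3)
river: ρ → (3,47,-43)
river: ρ → (-43,39,7)
river: ρ → (7,45,-25)
river: ρ → (-25,5,27)
closes: descent 0, river 10
min |a| on river = 3

3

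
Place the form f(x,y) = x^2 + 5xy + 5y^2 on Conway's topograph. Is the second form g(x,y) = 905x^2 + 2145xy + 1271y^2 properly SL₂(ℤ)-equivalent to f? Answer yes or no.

D₁ = 5, D₂ = 5
river cycle of f (length 2): (1, 1, -1), (-1, 1, 1)
river cycle of g (length 2): (1, 1, -1), (-1, 1, 1)
cycles coincide ⇒ equivalent

yes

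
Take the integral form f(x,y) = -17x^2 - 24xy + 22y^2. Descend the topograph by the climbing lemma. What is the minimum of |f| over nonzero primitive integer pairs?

descent: ρ → (22,24,-17)  [lands on river]
river: ρ → (-17,44,2)
river: ρ → (2,44,-17)
river: ρ → (-17,24,22)
river: ρ → (22,20,-19)
river: ρ → (-19,18,23)
river: ρ → (23,28,-14)
river: ρ → (-14,28,23)
river: ρ → (23,18,-19)
river: ρ → (-19,20,22)
closes: descent 1, river 10
min |a| on river = 2

2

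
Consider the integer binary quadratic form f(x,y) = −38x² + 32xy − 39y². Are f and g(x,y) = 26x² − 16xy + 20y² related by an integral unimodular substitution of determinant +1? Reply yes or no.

D₁ = -4904, D₂ = -1824
discriminants differ ⇒ not SL₂(ℤ)-equivalent

no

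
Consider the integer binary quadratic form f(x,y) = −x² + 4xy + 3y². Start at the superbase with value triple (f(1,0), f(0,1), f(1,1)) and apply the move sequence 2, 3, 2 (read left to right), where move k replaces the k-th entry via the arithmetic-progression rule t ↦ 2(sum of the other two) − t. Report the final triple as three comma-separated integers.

start (-1,3,6) = (f(1,0),f(0,1),f(1,1))
replace slot 2: 2·((-1)+6) − 3 = 7 → (-1,7,6)
replace slot 3: 2·((-1)+7) − 6 = 6 → (-1,7,6)
replace slot 2: 2·((-1)+6) − 7 = 3 → (-1,3,6)

-1,3,6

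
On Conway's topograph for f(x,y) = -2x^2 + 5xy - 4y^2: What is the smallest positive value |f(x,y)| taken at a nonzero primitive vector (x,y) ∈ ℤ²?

translate: b→-1 (≡-5 mod 4), so (2,-5,4)→(2,-1,1)
flip: (2,-1,1)→(1,1,2)
reduced (well bottom): (1,1,2) with a≤c, −a<b≤a
well minimum |f| = |-1| = 1 (negative-definite)

1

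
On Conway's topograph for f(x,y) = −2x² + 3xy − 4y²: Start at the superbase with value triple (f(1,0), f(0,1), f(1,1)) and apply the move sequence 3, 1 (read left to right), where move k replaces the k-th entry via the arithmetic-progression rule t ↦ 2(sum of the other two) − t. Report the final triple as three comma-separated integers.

start (-2,-4,-3) = (f(1,0),f(0,1),f(1,1))
replace slot 3: 2·((-2)+(-4)) − (-3) = -9 → (-2,-4,-9)
replace slot 1: 2·((-4)+(-9)) − (-2) = -24 → (-24,-4,-9)

-24,-4,-9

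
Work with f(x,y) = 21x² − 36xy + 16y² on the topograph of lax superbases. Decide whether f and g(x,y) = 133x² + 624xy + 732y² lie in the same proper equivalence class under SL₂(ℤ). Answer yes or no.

D₁ = -48, D₂ = -48
f: translate: b→6 (≡-36 mod 42), so (21,-36,16)→(21,6,1)
f: flip: (21,6,1)→(1,-6,21)
f: translate: b→0 (≡-6 mod 2), so (1,-6,21)→(1,0,12)
f: reduced (well bottom): (1,0,12) with a≤c, −a<b≤a
g: translate: b→92 (≡624 mod 266), so (133,624,732)→(133,92,16)
g: flip: (133,92,16)→(16,-92,133)
g: translate: b→4 (≡-92 mod 32), so (16,-92,133)→(16,4,1)
g: flip: (16,4,1)→(1,-4,16)
g: translate: b→0 (≡-4 mod 2), so (1,-4,16)→(1,0,12)
g: reduced (well bottom): (1,0,12) with a≤c, −a<b≤a
reduced forms (1, 0, 12) vs (1, 0, 12) ⇒ equivalent

yes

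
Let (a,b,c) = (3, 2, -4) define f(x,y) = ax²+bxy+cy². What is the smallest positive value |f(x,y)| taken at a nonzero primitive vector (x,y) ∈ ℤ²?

river: ρ → (-4,6,1)
river: ρ → (1,6,-4)
river: ρ → (-4,2,3)
river: ρ → (3,4,-3)
river: ρ → (-3,2,4)
river: ρ → (4,6,-1)
river: ρ → (-1,6,4)
river: ρ → (4,2,-3)
river: ρ → (-3,4,3)
river: ρ → (3,2,-4)
closes: descent 0, river 10
min |a| on river = 1

1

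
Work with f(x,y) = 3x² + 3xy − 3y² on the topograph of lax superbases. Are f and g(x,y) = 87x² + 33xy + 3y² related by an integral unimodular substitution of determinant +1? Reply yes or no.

D₁ = 45, D₂ = 45
river cycle of f (length 2): (-3, 3, 3), (3, 3, -3)
river cycle of g (length 2): (3, 3, -3), (-3, 3, 3)
cycles coincide ⇒ equivalent

yes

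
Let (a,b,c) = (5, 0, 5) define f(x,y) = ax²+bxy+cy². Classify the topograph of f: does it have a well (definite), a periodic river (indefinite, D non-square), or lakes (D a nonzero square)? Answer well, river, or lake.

D = b²−4ac = 0² − 4·5·5 = -100
D < 0 ⇒ definite ⇒ every region one sign ⇒ single well

well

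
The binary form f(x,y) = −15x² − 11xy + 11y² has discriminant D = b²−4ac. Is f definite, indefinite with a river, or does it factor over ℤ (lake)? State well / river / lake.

D = b²−4ac = (-11)² − 4·(-15)·11 = 781
D > 0 non-square ⇒ indefinite ⇒ periodic river

river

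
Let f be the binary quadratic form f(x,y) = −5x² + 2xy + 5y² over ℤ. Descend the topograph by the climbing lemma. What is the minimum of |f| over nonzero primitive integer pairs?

river: ρ → (5,8,-2)
river: ρ → (-2,8,5)
river: ρ → (5,2,-5)
river: ρ → (-5,8,2)
river: ρ → (2,8,-5)
river: ρ → (-5,2,5)
closes: descent 0, river 6
min |a| on river = 2

2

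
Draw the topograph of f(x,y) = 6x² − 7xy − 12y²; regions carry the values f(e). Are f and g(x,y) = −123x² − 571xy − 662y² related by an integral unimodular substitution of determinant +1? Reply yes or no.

D₁ = 337, D₂ = 337
river cycle of f (length 42): (-12, 7, 6), (6, 17, -2), (-2, 15, 14), (14, 13, -3), (-3, 17, 4), (4, 15, -7), (-7, 13, 6), (6, 11, -9), (-9, 7, 8), (8, 9, -8), … (32 more)
river cycle of g (length 42): (-12, 7, 6), (6, 17, -2), (-2, 15, 14), (14, 13, -3), (-3, 17, 4), (4, 15, -7), (-7, 13, 6), (6, 11, -9), (-9, 7, 8), (8, 9, -8), … (32 more)
cycles coincide ⇒ equivalent

yes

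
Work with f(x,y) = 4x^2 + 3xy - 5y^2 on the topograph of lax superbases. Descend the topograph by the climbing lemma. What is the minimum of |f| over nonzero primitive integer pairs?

river: ρ → (-5,7,2)
river: ρ → (2,9,-1)
river: ρ → (-1,9,2)
river: ρ → (2,7,-5)
river: ρ → (-5,3,4)
river: ρ → (4,5,-4)
river: ρ → (-4,3,5)
river: ρ → (5,7,-2)
river: ρ → (-2,9,1)
river: ρ → (1,9,-2)
river: ρ → (-2,7,5)
river: ρ → (5,3,-4)
river: ρ → (-4,5,4)
river: ρ → (4,3,-5)
closes: descent 0, river 14
min |a| on river = 1

1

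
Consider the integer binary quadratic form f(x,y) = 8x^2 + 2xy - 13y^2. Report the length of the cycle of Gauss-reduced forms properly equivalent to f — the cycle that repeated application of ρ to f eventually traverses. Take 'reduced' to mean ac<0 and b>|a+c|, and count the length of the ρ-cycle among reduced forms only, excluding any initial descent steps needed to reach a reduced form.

D = 420, ⌊√D⌋ = 20
descent: ρ → (-13,-2,8)
descent: ρ → (8,18,-3)  [lands on river]
river: ρ → (-3,18,8)
river: ρ → (8,14,-7)
river: ρ → (-7,14,8)
ρ-cycle length = 4 (tail of 2 descent steps not counted)

4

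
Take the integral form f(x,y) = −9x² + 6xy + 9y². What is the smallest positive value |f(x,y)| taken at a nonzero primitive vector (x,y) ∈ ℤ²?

river: ρ → (9,12,-6)
river: ρ → (-6,12,9)
river: ρ → (9,6,-9)
river: ρ → (-9,12,6)
river: ρ → (6,12,-9)
river: ρ → (-9,6,9)
closes: descent 0, river 6
min |a| on river = 6

6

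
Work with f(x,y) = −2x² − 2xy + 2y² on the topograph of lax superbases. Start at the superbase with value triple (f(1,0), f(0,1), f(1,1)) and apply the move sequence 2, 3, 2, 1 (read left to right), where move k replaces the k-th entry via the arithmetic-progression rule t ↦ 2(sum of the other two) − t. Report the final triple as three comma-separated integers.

start (-2,2,-2) = (f(1,0),f(0,1),f(1,1))
replace slot 2: 2·((-2)+(-2)) − 2 = -10 → (-2,-10,-2)
replace slot 3: 2·((-2)+(-10)) − (-2) = -22 → (-2,-10,-22)
replace slot 2: 2·((-2)+(-22)) − (-10) = -38 → (-2,-38,-22)
replace slot 1: 2·((-38)+(-22)) − (-2) = -118 → (-118,-38,-22)

-118,-38,-22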